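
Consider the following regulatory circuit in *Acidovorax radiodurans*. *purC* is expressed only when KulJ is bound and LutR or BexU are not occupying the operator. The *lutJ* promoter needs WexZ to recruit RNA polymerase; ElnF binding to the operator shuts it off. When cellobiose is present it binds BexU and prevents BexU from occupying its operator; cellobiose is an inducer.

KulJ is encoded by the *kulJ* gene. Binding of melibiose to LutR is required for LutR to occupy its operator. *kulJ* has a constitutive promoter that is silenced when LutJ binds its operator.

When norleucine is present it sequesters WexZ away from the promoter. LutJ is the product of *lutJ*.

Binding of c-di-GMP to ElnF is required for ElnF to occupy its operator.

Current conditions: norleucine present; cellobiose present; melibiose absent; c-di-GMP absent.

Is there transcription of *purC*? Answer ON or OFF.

ON

c-di-GMP is absent, so ElnF is inactive.
Norleucine is present, so WexZ is inactive.
Required activator WexZ is absent, so *lutJ* is not transcribed.
So LutJ is not produced.
With no repressor bound, *kulJ* is transcribed.
So KulJ is produced and active.
Melibiose is absent, so LutR is inactive.
Cellobiose is present, so BexU is inactive.
No repressor is bound and KulJ is active, so *purC* is transcribed.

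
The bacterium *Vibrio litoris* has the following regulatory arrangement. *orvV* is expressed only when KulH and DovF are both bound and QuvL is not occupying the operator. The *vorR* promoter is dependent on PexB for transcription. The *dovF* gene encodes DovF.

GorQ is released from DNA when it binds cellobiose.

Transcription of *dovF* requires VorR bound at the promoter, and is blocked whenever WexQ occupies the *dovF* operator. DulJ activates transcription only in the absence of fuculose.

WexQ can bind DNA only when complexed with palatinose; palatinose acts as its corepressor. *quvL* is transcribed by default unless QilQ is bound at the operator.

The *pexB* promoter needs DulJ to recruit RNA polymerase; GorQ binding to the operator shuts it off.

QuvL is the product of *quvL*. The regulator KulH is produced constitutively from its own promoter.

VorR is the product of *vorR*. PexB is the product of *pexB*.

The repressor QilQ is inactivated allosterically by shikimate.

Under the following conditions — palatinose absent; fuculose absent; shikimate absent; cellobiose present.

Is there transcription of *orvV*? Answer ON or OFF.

ON

Shikimate is absent, so QilQ is active.
With repressor QilQ bound, *quvL* is not transcribed.
So QuvL is not produced.
KulH is produced constitutively and is active.
Palatinose is absent, so WexQ is inactive.
Fuculose is absent, so DulJ is active.
Cellobiose is present, so GorQ is inactive.
No repressor is bound and DulJ is active, so *pexB* is transcribed.
So PexB is produced and active.
No repressor is bound and PexB is active, so *vorR* is transcribed.
So VorR is produced and active.
No repressor is bound and VorR is active, so *dovF* is transcribed.
So DovF is produced and active.
No repressor is bound and KulH and DovF are active, so *orvV* is transcribed.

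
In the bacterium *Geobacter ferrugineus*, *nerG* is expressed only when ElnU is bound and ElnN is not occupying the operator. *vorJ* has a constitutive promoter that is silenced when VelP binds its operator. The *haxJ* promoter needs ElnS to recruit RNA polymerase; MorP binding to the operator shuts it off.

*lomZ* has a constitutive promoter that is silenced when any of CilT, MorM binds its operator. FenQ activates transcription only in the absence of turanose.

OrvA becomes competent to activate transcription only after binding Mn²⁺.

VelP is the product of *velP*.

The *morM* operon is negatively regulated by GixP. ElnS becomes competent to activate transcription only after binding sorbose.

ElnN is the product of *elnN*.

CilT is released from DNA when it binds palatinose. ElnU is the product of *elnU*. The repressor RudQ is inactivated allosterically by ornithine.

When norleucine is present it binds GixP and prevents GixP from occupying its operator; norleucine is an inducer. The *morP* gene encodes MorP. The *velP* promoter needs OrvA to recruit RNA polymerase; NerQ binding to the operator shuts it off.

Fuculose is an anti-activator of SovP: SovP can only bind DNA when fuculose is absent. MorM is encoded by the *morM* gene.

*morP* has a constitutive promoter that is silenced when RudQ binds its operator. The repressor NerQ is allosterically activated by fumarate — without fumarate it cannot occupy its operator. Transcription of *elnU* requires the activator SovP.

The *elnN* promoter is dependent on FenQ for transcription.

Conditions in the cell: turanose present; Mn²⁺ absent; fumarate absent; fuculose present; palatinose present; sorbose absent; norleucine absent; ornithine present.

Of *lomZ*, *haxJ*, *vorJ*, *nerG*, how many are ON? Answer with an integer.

Palatinose is present, so CilT is inactive.
Norleucine is absent, so GixP is active.
With repressor GixP bound, *morM* is not transcribed.
So MorM is not produced.
With no repressor bound, *lomZ* is transcribed.
→ *lomZ* is ON.
Ornithine is present, so RudQ is inactive.
With no repressor bound, *morP* is transcribed.
So MorP is produced and active.
Sorbose is absent, so ElnS is inactive.
With repressor MorP bound, *haxJ* is not transcribed.
→ *haxJ* is OFF.
Fumarate is absent, so NerQ is inactive.
Mn²⁺ is absent, so OrvA is inactive.
Required activator OrvA is absent, so *velP* is not transcribed.
So VelP is not produced.
With no repressor bound, *vorJ* is transcribed.
→ *vorJ* is ON.
Turanose is present, so FenQ is inactive.
Required activator FenQ is absent, so *elnN* is not transcribed.
So ElnN is not produced.
Fuculose is present, so SovP is inactive.
Required activator SovP is absent, so *elnU* is not transcribed.
So ElnU is not produced.
Required activator ElnU is absent, so *nerG* is not transcribed.
→ *nerG* is OFF.
2 of the 4 genes are transcribed.

2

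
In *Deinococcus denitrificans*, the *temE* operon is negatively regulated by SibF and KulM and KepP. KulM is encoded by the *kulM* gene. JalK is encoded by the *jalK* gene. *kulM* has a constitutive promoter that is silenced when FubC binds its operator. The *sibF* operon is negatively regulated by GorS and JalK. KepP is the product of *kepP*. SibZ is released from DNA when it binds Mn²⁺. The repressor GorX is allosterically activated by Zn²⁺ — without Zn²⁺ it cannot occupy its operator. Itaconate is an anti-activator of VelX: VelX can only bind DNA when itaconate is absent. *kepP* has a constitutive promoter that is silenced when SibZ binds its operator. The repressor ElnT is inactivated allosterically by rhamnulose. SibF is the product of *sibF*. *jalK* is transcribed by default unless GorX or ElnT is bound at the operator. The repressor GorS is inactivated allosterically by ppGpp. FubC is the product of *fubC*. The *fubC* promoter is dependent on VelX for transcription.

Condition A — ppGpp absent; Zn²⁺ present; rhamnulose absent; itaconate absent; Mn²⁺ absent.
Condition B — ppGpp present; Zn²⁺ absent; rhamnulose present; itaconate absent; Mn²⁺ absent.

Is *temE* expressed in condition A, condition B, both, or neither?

Condition A:
ppGpp is absent, so GorS is active.
Zn²⁺ is present, so GorX is active.
Rhamnulose is absent, so ElnT is active.
With repressor GorX bound, *jalK* is not transcribed.
So JalK is not produced.
With repressor GorS bound, *sibF* is not transcribed.
So SibF is not produced.
Itaconate is absent, so VelX is active.
No repressor is bound and VelX is active, so *fubC* is transcribed.
So FubC is produced and active.
With repressor FubC bound, *kulM* is not transcribed.
So KulM is not produced.
Mn²⁺ is absent, so SibZ is active.
With repressor SibZ bound, *kepP* is not transcribed.
So KepP is not produced.
With no repressor bound, *temE* is transcribed.
→ *temE* is ON in A.
Condition B:
ppGpp is present, so GorS is inactive.
Zn²⁺ is absent, so GorX is inactive.
Rhamnulose is present, so ElnT is inactive.
With no repressor bound, *jalK* is transcribed.
So JalK is produced and active.
With repressor JalK bound, *sibF* is not transcribed.
So SibF is not produced.
Itaconate is absent, so VelX is active.
No repressor is bound and VelX is active, so *fubC* is transcribed.
So FubC is produced and active.
With repressor FubC bound, *kulM* is not transcribed.
So KulM is not produced.
Mn²⁺ is absent, so SibZ is active.
With repressor SibZ bound, *kepP* is not transcribed.
So KepP is not produced.
With no repressor bound, *temE* is transcribed.
→ *temE* is ON in B.

both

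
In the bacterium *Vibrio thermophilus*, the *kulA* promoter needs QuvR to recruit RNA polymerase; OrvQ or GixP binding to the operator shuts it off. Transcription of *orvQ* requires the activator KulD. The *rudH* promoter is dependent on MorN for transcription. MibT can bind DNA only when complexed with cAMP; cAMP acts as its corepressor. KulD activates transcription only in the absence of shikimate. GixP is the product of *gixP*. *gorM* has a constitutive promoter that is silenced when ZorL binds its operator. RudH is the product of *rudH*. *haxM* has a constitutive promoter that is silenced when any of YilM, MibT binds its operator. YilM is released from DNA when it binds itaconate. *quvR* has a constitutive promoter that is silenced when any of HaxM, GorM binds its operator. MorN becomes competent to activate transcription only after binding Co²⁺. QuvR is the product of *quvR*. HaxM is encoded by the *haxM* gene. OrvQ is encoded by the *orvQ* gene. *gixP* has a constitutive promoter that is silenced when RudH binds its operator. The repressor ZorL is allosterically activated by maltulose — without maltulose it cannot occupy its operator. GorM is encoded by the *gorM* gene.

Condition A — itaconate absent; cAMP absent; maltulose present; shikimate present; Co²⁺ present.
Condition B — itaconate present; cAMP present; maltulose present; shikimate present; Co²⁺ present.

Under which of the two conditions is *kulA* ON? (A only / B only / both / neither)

Condition A:
Itaconate is absent, so YilM is active.
cAMP is absent, so MibT is inactive.
With repressor YilM bound, *haxM* is not transcribed.
So HaxM is not produced.
Maltulose is present, so ZorL is active.
With repressor ZorL bound, *gorM* is not transcribed.
So GorM is not produced.
With no repressor bound, *quvR* is transcribed.
So QuvR is produced and active.
Shikimate is present, so KulD is inactive.
Required activator KulD is absent, so *orvQ* is not transcribed.
So OrvQ is not produced.
Co²⁺ is present, so MorN is active.
No repressor is bound and MorN is active, so *rudH* is transcribed.
So RudH is produced and active.
With repressor RudH bound, *gixP* is not transcribed.
So GixP is not produced.
No repressor is bound and QuvR is active, so *kulA* is transcribed.
→ *kulA* is ON in A.
Condition B:
Itaconate is present, so YilM is inactive.
cAMP is present, so MibT is active.
With repressor MibT bound, *haxM* is not transcribed.
So HaxM is not produced.
Maltulose is present, so ZorL is active.
With repressor ZorL bound, *gorM* is not transcribed.
So GorM is not produced.
With no repressor bound, *quvR* is transcribed.
So QuvR is produced and active.
Shikimate is present, so KulD is inactive.
Required activator KulD is absent, so *orvQ* is not transcribed.
So OrvQ is not produced.
Co²⁺ is present, so MorN is active.
No repressor is bound and MorN is active, so *rudH* is transcribed.
So RudH is produced and active.
With repressor RudH bound, *gixP* is not transcribed.
So GixP is not produced.
No repressor is bound and QuvR is active, so *kulA* is transcribed.
→ *kulA* is ON in B.

both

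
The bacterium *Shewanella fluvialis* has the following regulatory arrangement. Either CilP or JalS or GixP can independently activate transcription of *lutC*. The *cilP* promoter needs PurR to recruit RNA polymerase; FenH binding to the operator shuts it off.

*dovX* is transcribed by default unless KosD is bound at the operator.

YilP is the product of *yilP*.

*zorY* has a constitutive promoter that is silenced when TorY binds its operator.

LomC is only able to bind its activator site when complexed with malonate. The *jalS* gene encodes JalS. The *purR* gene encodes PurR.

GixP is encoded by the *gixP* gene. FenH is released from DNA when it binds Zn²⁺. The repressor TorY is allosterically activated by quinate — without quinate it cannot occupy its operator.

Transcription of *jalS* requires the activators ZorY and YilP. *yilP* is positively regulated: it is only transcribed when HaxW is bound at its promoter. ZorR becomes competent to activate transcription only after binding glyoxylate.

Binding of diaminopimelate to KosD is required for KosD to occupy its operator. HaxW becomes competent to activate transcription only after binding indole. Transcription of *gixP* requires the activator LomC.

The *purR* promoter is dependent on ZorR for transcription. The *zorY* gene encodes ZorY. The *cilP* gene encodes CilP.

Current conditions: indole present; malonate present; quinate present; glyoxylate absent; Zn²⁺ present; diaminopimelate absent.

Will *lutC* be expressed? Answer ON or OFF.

Zn²⁺ is present, so FenH is inactive.
Glyoxylate is absent, so ZorR is inactive.
Required activator ZorR is absent, so *purR* is not transcribed.
So PurR is not produced.
Required activator PurR is absent, so *cilP* is not transcribed.
So CilP is not produced.
Quinate is present, so TorY is active.
With repressor TorY bound, *zorY* is not transcribed.
So ZorY is not produced.
Indole is present, so HaxW is active.
No repressor is bound and HaxW is active, so *yilP* is transcribed.
So YilP is produced and active.
Required activator ZorY is absent, so *jalS* is not transcribed.
So JalS is not produced.
Malonate is present, so LomC is active.
No repressor is bound and LomC is active, so *gixP* is transcribed.
So GixP is produced and active.
Activator GixP is present, so *lutC* is transcribed.

ON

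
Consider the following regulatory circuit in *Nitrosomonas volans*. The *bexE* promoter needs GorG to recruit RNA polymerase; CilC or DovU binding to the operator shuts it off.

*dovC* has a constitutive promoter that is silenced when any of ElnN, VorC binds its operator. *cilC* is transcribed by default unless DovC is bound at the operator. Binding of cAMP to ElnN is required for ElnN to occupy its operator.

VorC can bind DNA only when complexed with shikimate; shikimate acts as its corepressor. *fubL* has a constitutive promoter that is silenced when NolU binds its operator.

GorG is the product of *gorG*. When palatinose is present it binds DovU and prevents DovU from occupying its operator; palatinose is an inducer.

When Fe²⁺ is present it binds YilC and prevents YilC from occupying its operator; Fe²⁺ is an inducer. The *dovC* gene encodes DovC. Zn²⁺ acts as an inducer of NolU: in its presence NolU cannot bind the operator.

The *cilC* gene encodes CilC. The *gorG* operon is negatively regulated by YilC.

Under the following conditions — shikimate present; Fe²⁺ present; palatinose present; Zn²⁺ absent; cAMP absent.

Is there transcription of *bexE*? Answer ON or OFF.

OFF

cAMP is absent, so ElnN is inactive.
Shikimate is present, so VorC is active.
With repressor VorC bound, *dovC* is not transcribed.
So DovC is not produced.
With no repressor bound, *cilC* is transcribed.
So CilC is produced and active.
Fe²⁺ is present, so YilC is inactive.
With no repressor bound, *gorG* is transcribed.
So GorG is produced and active.
Palatinose is present, so DovU is inactive.
With repressor CilC bound, *bexE* is not transcribed.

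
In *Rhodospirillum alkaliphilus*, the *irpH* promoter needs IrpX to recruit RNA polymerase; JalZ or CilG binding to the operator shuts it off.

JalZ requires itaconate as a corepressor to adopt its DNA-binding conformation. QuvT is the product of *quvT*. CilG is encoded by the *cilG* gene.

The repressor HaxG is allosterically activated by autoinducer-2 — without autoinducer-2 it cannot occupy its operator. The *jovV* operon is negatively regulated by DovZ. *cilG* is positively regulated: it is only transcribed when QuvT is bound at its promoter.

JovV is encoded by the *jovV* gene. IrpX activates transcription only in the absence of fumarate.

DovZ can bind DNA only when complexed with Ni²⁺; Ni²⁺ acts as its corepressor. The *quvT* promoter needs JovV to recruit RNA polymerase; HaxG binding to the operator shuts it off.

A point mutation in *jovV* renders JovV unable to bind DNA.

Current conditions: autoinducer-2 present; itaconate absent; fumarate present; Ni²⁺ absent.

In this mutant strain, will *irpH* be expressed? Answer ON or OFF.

OFF

Itaconate is absent, so JalZ is inactive.
Autoinducer-2 is present, so HaxG is active.
JovV is non-functional in this strain, so it has no effect.
With repressor HaxG bound, *quvT* is not transcribed.
So QuvT is not produced.
Required activator QuvT is absent, so *cilG* is not transcribed.
So CilG is not produced.
Fumarate is present, so IrpX is inactive.
Required activator IrpX is absent, so *irpH* is not transcribed.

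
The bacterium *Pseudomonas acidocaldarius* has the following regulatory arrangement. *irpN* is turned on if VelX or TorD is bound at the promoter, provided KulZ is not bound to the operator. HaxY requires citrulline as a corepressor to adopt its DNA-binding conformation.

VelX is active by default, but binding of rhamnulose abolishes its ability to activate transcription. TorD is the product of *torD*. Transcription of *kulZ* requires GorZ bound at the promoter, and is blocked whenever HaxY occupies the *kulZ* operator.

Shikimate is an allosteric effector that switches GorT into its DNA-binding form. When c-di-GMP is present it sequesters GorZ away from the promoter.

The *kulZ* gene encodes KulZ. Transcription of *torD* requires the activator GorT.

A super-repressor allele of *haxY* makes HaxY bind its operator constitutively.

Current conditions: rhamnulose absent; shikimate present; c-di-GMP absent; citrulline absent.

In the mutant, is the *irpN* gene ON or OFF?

ON

Rhamnulose is absent, so VelX is active.
HaxY is constitutively active in this strain.
c-di-GMP is absent, so GorZ is active.
With repressor HaxY bound, *kulZ* is not transcribed.
So KulZ is not produced.
Shikimate is present, so GorT is active.
No repressor is bound and GorT is active, so *torD* is transcribed.
So TorD is produced and active.
Activator VelX is present, so *irpN* is transcribed.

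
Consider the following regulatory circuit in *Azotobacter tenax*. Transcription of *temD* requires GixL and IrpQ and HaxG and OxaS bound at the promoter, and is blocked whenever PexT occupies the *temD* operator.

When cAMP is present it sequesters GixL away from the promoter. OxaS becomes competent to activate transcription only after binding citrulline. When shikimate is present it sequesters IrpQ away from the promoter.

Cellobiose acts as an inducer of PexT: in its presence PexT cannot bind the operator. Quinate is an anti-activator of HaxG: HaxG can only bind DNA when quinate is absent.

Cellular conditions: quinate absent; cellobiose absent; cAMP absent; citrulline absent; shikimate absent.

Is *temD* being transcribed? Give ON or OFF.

OFF

cAMP is absent, so GixL is active.
Shikimate is absent, so IrpQ is active.
Quinate is absent, so HaxG is active.
Citrulline is absent, so OxaS is inactive.
Cellobiose is absent, so PexT is active.
With repressor PexT bound, *temD* is not transcribed.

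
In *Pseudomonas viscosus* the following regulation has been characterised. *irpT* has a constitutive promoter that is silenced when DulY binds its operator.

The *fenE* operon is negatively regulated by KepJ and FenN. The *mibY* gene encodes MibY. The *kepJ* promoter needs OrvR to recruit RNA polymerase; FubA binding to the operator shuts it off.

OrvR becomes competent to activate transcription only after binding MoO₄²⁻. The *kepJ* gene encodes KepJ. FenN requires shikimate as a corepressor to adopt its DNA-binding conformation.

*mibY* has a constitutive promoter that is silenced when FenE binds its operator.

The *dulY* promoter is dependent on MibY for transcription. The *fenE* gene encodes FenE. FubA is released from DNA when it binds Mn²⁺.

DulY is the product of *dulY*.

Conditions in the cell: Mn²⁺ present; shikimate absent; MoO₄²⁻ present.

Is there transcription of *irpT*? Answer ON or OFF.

OFF

Mn²⁺ is present, so FubA is inactive.
MoO₄²⁻ is present, so OrvR is active.
No repressor is bound and OrvR is active, so *kepJ* is transcribed.
So KepJ is produced and active.
Shikimate is absent, so FenN is inactive.
With repressor KepJ bound, *fenE* is not transcribed.
So FenE is not produced.
With no repressor bound, *mibY* is transcribed.
So MibY is produced and active.
No repressor is bound and MibY is active, so *dulY* is transcribed.
So DulY is produced and active.
With repressor DulY bound, *irpT* is not transcribed.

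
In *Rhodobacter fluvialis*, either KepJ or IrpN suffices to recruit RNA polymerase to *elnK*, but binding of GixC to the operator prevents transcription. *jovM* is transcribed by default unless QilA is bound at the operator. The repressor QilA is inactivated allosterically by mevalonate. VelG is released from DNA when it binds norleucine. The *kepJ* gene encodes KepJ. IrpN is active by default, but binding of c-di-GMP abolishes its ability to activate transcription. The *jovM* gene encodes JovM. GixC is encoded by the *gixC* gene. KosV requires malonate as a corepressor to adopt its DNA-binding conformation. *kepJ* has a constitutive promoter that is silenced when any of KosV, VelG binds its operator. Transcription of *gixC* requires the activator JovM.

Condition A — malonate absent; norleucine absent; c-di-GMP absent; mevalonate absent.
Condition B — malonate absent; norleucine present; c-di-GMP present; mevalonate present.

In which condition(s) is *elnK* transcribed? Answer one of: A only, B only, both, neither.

A only

Condition A:
Malonate is absent, so KosV is inactive.
Norleucine is absent, so VelG is active.
With repressor VelG bound, *kepJ* is not transcribed.
So KepJ is not produced.
c-di-GMP is absent, so IrpN is active.
Mevalonate is absent, so QilA is active.
With repressor QilA bound, *jovM* is not transcribed.
So JovM is not produced.
Required activator JovM is absent, so *gixC* is not transcribed.
So GixC is not produced.
Activator IrpN is present, so *elnK* is transcribed.
→ *elnK* is ON in A.
Condition B:
Malonate is absent, so KosV is inactive.
Norleucine is present, so VelG is inactive.
With no repressor bound, *kepJ* is transcribed.
So KepJ is produced and active.
c-di-GMP is present, so IrpN is inactive.
Mevalonate is present, so QilA is inactive.
With no repressor bound, *jovM* is transcribed.
So JovM is produced and active.
No repressor is bound and JovM is active, so *gixC* is transcribed.
So GixC is produced and active.
With repressor GixC bound, *elnK* is not transcribed.
→ *elnK* is OFF in B.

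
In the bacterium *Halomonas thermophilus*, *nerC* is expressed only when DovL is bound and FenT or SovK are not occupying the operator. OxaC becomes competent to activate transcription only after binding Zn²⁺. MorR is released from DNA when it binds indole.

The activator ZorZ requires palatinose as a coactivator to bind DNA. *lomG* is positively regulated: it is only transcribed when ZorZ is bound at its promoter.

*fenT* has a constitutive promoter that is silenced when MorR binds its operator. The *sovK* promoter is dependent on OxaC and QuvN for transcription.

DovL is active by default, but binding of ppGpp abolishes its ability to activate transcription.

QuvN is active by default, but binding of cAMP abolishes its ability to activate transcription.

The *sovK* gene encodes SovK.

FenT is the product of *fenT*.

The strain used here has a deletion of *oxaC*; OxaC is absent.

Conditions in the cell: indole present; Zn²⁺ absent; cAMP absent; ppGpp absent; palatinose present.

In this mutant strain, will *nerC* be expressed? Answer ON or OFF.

OFF

ppGpp is absent, so DovL is active.
Indole is present, so MorR is inactive.
With no repressor bound, *fenT* is transcribed.
So FenT is produced and active.
OxaC is non-functional in this strain, so it has no effect.
cAMP is absent, so QuvN is active.
Required activator OxaC is absent, so *sovK* is not transcribed.
So SovK is not produced.
With repressor FenT bound, *nerC* is not transcribed.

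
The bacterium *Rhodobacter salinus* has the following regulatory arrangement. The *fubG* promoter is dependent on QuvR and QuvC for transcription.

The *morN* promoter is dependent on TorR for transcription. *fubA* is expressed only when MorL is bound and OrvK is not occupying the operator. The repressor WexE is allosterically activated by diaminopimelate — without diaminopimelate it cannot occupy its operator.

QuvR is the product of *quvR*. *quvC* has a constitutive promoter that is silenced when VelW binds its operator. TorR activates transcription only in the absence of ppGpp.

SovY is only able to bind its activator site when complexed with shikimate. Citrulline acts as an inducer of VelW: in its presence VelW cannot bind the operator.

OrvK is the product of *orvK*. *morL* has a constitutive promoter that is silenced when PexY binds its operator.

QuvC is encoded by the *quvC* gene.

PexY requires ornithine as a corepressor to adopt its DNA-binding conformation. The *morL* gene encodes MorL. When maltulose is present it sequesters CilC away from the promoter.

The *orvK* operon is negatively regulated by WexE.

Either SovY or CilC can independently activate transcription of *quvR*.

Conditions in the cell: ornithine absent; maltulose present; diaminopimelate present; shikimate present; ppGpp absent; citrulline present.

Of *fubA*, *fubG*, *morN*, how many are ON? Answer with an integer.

3

Diaminopimelate is present, so WexE is active.
With repressor WexE bound, *orvK* is not transcribed.
So OrvK is not produced.
Ornithine is absent, so PexY is inactive.
With no repressor bound, *morL* is transcribed.
So MorL is produced and active.
No repressor is bound and MorL is active, so *fubA* is transcribed.
→ *fubA* is ON.
Shikimate is present, so SovY is active.
Maltulose is present, so CilC is inactive.
Activator SovY is present, so *quvR* is transcribed.
So QuvR is produced and active.
Citrulline is present, so VelW is inactive.
With no repressor bound, *quvC* is transcribed.
So QuvC is produced and active.
No repressor is bound and QuvR and QuvC are active, so *fubG* is transcribed.
→ *fubG* is ON.
ppGpp is absent, so TorR is active.
No repressor is bound and TorR is active, so *morN* is transcribed.
→ *morN* is ON.
3 of the 3 genes are transcribed.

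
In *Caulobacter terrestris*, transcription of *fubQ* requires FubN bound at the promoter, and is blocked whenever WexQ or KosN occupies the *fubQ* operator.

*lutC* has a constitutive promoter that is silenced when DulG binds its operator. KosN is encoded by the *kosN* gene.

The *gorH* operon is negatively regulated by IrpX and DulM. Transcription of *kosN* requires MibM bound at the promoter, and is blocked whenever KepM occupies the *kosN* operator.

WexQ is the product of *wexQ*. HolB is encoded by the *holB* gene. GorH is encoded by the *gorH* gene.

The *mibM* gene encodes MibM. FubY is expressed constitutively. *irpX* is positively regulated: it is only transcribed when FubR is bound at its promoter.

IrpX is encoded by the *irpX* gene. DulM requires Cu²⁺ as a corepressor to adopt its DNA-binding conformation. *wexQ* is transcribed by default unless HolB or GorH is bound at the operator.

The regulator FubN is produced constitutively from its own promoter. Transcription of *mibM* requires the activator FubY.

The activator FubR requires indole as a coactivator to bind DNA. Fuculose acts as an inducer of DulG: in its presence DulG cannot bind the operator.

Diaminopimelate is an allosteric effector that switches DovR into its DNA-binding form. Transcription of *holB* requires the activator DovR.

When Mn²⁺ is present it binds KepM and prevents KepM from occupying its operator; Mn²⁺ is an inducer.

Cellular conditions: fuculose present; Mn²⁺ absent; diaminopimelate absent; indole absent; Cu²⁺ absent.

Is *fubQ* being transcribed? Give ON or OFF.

ON

Diaminopimelate is absent, so DovR is inactive.
Required activator DovR is absent, so *holB* is not transcribed.
So HolB is not produced.
Indole is absent, so FubR is inactive.
Required activator FubR is absent, so *irpX* is not transcribed.
So IrpX is not produced.
Cu²⁺ is absent, so DulM is inactive.
With no repressor bound, *gorH* is transcribed.
So GorH is produced and active.
With repressor GorH bound, *wexQ* is not transcribed.
So WexQ is not produced.
FubN is produced constitutively and is active.
Mn²⁺ is absent, so KepM is active.
FubY is produced constitutively and is active.
No repressor is bound and FubY is active, so *mibM* is transcribed.
So MibM is produced and active.
With repressor KepM bound, *kosN* is not transcribed.
So KosN is not produced.
No repressor is bound and FubN is active, so *fubQ* is transcribed.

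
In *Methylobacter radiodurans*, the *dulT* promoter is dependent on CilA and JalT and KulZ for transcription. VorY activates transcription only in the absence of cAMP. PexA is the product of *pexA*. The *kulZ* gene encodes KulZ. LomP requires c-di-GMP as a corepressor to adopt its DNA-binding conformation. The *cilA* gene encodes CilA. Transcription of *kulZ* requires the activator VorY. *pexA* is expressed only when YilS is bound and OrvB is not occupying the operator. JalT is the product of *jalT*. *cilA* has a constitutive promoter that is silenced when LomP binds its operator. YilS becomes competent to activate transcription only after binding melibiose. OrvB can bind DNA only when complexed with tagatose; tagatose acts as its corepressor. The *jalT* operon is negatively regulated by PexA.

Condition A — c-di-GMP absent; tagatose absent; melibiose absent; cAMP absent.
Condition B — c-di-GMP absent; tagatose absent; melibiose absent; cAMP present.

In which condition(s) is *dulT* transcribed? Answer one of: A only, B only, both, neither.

Condition A:
c-di-GMP is absent, so LomP is inactive.
With no repressor bound, *cilA* is transcribed.
So CilA is produced and active.
Tagatose is absent, so OrvB is inactive.
Melibiose is absent, so YilS is inactive.
Required activator YilS is absent, so *pexA* is not transcribed.
So PexA is not produced.
With no repressor bound, *jalT* is transcribed.
So JalT is produced and active.
cAMP is absent, so VorY is active.
No repressor is bound and VorY is active, so *kulZ* is transcribed.
So KulZ is produced and active.
No repressor is bound and CilA and JalT and KulZ are active, so *dulT* is transcribed.
→ *dulT* is ON in A.
Condition B:
c-di-GMP is absent, so LomP is inactive.
With no repressor bound, *cilA* is transcribed.
So CilA is produced and active.
Tagatose is absent, so OrvB is inactive.
Melibiose is absent, so YilS is inactive.
Required activator YilS is absent, so *pexA* is not transcribed.
So PexA is not produced.
With no repressor bound, *jalT* is transcribed.
So JalT is produced and active.
cAMP is present, so VorY is inactive.
Required activator VorY is absent, so *kulZ* is not transcribed.
So KulZ is not produced.
Required activator KulZ is absent, so *dulT* is not transcribed.
→ *dulT* is OFF in B.

A only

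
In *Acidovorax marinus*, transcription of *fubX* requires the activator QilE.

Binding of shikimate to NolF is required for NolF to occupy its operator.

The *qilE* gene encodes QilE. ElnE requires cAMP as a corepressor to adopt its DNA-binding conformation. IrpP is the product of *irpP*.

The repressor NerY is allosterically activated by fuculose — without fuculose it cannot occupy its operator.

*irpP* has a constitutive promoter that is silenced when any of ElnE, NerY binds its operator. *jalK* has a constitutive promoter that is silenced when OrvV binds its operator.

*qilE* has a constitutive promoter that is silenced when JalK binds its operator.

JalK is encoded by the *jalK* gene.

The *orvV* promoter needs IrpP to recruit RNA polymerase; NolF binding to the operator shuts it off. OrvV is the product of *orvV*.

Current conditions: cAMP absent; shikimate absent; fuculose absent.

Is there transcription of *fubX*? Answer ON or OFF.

cAMP is absent, so ElnE is inactive.
Fuculose is absent, so NerY is inactive.
With no repressor bound, *irpP* is transcribed.
So IrpP is produced and active.
Shikimate is absent, so NolF is inactive.
No repressor is bound and IrpP is active, so *orvV* is transcribed.
So OrvV is produced and active.
With repressor OrvV bound, *jalK* is not transcribed.
So JalK is not produced.
With no repressor bound, *qilE* is transcribed.
So QilE is produced and active.
No repressor is bound and QilE is active, so *fubX* is transcribed.

ON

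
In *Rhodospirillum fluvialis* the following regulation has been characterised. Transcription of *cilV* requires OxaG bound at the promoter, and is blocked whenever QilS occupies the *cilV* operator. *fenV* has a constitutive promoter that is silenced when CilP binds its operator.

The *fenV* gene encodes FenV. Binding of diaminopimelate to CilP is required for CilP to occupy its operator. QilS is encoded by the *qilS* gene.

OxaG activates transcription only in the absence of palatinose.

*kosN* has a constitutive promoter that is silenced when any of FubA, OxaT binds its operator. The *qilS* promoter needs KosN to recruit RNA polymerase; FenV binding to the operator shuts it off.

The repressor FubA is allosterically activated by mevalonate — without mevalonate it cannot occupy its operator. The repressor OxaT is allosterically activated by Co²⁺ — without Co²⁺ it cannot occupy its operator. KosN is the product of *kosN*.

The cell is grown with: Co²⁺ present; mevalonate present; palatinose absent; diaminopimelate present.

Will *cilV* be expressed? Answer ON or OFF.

ON

Palatinose is absent, so OxaG is active.
Diaminopimelate is present, so CilP is active.
With repressor CilP bound, *fenV* is not transcribed.
So FenV is not produced.
Mevalonate is present, so FubA is active.
Co²⁺ is present, so OxaT is active.
With repressor FubA bound, *kosN* is not transcribed.
So KosN is not produced.
Required activator KosN is absent, so *qilS* is not transcribed.
So QilS is not produced.
No repressor is bound and OxaG is active, so *cilV* is transcribed.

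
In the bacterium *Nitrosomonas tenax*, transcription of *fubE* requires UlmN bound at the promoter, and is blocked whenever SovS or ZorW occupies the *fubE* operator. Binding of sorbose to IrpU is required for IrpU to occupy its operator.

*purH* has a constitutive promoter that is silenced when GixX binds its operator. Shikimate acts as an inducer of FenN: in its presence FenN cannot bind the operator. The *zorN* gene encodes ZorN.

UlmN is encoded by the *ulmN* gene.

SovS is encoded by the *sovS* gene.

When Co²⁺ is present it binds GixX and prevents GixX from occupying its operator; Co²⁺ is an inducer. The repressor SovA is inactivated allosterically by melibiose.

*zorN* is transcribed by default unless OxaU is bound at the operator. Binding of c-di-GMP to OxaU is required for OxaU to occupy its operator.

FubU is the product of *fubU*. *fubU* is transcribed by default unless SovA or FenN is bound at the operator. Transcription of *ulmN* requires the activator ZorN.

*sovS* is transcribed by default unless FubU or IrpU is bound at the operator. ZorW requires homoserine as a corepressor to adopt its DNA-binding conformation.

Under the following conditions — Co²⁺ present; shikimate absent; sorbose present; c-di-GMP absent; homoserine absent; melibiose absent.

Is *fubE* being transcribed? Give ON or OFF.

ON

c-di-GMP is absent, so OxaU is inactive.
With no repressor bound, *zorN* is transcribed.
So ZorN is produced and active.
No repressor is bound and ZorN is active, so *ulmN* is transcribed.
So UlmN is produced and active.
Melibiose is absent, so SovA is active.
Shikimate is absent, so FenN is active.
With repressor SovA bound, *fubU* is not transcribed.
So FubU is not produced.
Sorbose is present, so IrpU is active.
With repressor IrpU bound, *sovS* is not transcribed.
So SovS is not produced.
Homoserine is absent, so ZorW is inactive.
No repressor is bound and UlmN is active, so *fubE* is transcribed.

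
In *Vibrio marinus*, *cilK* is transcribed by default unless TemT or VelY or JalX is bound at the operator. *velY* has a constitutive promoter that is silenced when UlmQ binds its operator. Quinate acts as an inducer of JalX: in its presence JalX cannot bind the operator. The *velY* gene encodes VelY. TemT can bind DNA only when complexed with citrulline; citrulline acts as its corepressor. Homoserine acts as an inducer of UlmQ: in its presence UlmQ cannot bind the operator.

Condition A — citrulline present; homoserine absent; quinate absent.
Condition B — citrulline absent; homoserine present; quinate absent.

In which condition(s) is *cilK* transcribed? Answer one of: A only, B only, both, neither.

neither

Condition A:
Citrulline is present, so TemT is active.
Homoserine is absent, so UlmQ is active.
With repressor UlmQ bound, *velY* is not transcribed.
So VelY is not produced.
Quinate is absent, so JalX is active.
With repressor TemT bound, *cilK* is not transcribed.
→ *cilK* is OFF in A.
Condition B:
Citrulline is absent, so TemT is inactive.
Homoserine is present, so UlmQ is inactive.
With no repressor bound, *velY* is transcribed.
So VelY is produced and active.
Quinate is absent, so JalX is active.
With repressor VelY bound, *cilK* is not transcribed.
→ *cilK* is OFF in B.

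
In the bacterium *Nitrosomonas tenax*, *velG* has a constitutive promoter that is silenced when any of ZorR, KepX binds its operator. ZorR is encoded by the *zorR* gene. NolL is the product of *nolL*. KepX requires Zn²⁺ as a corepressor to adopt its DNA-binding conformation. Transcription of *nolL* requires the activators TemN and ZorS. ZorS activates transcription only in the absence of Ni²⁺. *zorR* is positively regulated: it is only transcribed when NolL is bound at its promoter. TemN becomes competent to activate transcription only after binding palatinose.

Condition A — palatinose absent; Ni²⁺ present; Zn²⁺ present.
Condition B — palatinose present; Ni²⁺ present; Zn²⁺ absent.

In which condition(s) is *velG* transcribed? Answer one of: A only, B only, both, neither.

Condition A:
Palatinose is absent, so TemN is inactive.
Ni²⁺ is present, so ZorS is inactive.
Required activator TemN is absent, so *nolL* is not transcribed.
So NolL is not produced.
Required activator NolL is absent, so *zorR* is not transcribed.
So ZorR is not produced.
Zn²⁺ is present, so KepX is active.
With repressor KepX bound, *velG* is not transcribed.
→ *velG* is OFF in A.
Condition B:
Palatinose is present, so TemN is active.
Ni²⁺ is present, so ZorS is inactive.
Required activator ZorS is absent, so *nolL* is not transcribed.
So NolL is not produced.
Required activator NolL is absent, so *zorR* is not transcribed.
So ZorR is not produced.
Zn²⁺ is absent, so KepX is inactive.
With no repressor bound, *velG* is transcribed.
→ *velG* is ON in B.

B only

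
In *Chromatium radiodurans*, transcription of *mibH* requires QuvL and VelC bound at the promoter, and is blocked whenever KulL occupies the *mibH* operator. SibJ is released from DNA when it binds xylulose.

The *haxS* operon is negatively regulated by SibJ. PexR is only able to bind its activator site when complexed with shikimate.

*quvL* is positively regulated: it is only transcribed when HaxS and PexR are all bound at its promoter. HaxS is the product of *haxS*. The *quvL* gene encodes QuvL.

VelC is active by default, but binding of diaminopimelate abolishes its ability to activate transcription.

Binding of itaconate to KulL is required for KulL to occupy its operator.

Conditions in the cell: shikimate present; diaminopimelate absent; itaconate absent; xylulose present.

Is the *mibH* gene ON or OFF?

Xylulose is present, so SibJ is inactive.
With no repressor bound, *haxS* is transcribed.
So HaxS is produced and active.
Shikimate is present, so PexR is active.
No repressor is bound and HaxS and PexR are active, so *quvL* is transcribed.
So QuvL is produced and active.
Diaminopimelate is absent, so VelC is active.
Itaconate is absent, so KulL is inactive.
No repressor is bound and QuvL and VelC are active, so *mibH* is transcribed.

ON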